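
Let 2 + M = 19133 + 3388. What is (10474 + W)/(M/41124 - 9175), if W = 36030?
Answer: -1912430496/377290181 ≈ -5.0689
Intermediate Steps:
M = 22519 (M = -2 + (19133 + 3388) = -2 + 22521 = 22519)
(10474 + W)/(M/41124 - 9175) = (10474 + 36030)/(22519/41124 - 9175) = 46504/(22519*(1/41124) - 9175) = 46504/(22519/41124 - 9175) = 46504/(-377290181/41124) = 46504*(-41124/377290181) = -1912430496/377290181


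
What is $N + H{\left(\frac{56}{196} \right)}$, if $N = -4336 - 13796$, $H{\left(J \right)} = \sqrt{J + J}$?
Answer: $-18132 + \frac{2 \sqrt{7}}{7} \approx -18131.0$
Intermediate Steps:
$H{\left(J \right)} = \sqrt{2} \sqrt{J}$ ($H{\left(J \right)} = \sqrt{2 J} = \sqrt{2} \sqrt{J}$)
$N = -18132$ ($N = -4336 - 13796 = -18132$)
$N + H{\left(\frac{56}{196} \right)} = -18132 + \sqrt{2} \sqrt{\frac{56}{196}} = -18132 + \sqrt{2} \sqrt{56 \cdot \frac{1}{196}} = -18132 + \sqrt{2} \sqrt{\frac{2}{7}} = -18132 + \sqrt{2} \frac{\sqrt{14}}{7} = -18132 + \frac{2 \sqrt{7}}{7}$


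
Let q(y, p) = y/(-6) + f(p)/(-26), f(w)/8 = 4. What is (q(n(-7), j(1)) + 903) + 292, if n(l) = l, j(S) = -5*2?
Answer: 93205/78 ≈ 1194.9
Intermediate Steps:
j(S) = -10
f(w) = 32 (f(w) = 8*4 = 32)
q(y, p) = -16/13 - y/6 (q(y, p) = y/(-6) + 32/(-26) = y*(-1/6) + 32*(-1/26) = -y/6 - 16/13 = -16/13 - y/6)
(q(n(-7), j(1)) + 903) + 292 = ((-16/13 - 1/6*(-7)) + 903) + 292 = ((-16/13 + 7/6) + 903) + 292 = (-5/78 + 903) + 292 = 70429/78 + 292 = 93205/78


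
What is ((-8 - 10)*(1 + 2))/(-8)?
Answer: 27/4 ≈ 6.7500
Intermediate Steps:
((-8 - 10)*(1 + 2))/(-8) = -18*3*(-1/8) = -54*(-1/8) = 27/4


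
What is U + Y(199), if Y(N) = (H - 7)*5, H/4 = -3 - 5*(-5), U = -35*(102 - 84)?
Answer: -225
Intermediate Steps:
U = -630 (U = -35*18 = -630)
H = 88 (H = 4*(-3 - 5*(-5)) = 4*(-3 + 25) = 4*22 = 88)
Y(N) = 405 (Y(N) = (88 - 7)*5 = 81*5 = 405)
U + Y(199) = -630 + 405 = -225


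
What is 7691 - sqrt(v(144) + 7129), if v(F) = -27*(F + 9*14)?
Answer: 7691 - I*sqrt(161) ≈ 7691.0 - 12.689*I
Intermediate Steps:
v(F) = -3402 - 27*F (v(F) = -27*(F + 126) = -27*(126 + F) = -3402 - 27*F)
7691 - sqrt(v(144) + 7129) = 7691 - sqrt((-3402 - 27*144) + 7129) = 7691 - sqrt((-3402 - 3888) + 7129) = 7691 - sqrt(-7290 + 7129) = 7691 - sqrt(-161) = 7691 - I*sqrt(161)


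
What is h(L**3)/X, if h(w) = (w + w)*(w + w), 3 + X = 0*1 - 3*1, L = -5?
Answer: -31250/3 ≈ -10417.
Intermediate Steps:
X = -6 (X = -3 + (0*1 - 3*1) = -3 + (0 - 3) = -3 - 3 = -6)
h(w) = 4*w**2 (h(w) = (2*w)*(2*w) = 4*w**2)
h(L**3)/X = (4*((-5)**3)**2)/(-6) = -2*(-125)**2/3 = -2*15625/3 = -1/6*62500 = -31250/3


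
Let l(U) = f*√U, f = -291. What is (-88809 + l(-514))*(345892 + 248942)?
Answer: -52826612706 - 173096694*I*√514 ≈ -5.2827e+10 - 3.9244e+9*I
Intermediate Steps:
l(U) = -291*√U
(-88809 + l(-514))*(345892 + 248942) = (-88809 - 291*I*√514)*(345892 + 248942) = (-88809 - 291*I*√514)*594834 = -52826612706 - 173096694*I*√514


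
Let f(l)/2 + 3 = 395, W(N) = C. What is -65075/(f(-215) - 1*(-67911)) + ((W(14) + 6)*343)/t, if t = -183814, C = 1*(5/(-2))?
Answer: -4817665759/5050841092 ≈ -0.95383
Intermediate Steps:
C = -5/2 (C = 1*(5*(-½)) = 1*(-5/2) = -5/2 ≈ -2.5000)
W(N) = -5/2
f(l) = 784 (f(l) = -6 + 2*395 = -6 + 790 = 784)
-65075/(f(-215) - 1*(-67911)) + ((W(14) + 6)*343)/t = -65075/(784 - 1*(-67911)) + ((-5/2 + 6)*343)/(-183814) = -65075/(784 + 67911) + ((7/2)*343)*(-1/183814) = -65075/68695 + (2401/2)*(-1/183814) = -65075*1/68695 - 2401/367628 = -13015/13739 - 2401/367628 = -4817665759/5050841092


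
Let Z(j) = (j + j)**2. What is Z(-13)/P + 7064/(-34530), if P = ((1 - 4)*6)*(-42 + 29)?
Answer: 139034/51795 ≈ 2.6843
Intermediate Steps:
Z(j) = 4*j**2 (Z(j) = (2*j)**2 = 4*j**2)
P = 234 (P = -3*6*(-13) = -18*(-13) = 234)
Z(-13)/P + 7064/(-34530) = (4*(-13)**2)/234 + 7064/(-34530) = (4*169)*(1/234) + 7064*(-1/34530) = 676*(1/234) - 3532/17265 = 26/9 - 3532/17265 = 139034/51795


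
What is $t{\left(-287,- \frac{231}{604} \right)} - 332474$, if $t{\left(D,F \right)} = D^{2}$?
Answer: $-250105$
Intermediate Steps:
$t{\left(-287,- \frac{231}{604} \right)} - 332474 = \left(-287\right)^{2} - 332474 = 82369 - 332474 = -250105$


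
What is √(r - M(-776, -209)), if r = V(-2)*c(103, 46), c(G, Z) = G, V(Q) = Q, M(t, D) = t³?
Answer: 3*√51920930 ≈ 21617.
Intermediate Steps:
r = -206 (r = -2*103 = -206)
√(r - M(-776, -209)) = √(-206 - 1*(-776)³) = √(-206 - 1*(-467288576)) = √(-206 + 467288576) = √467288370 = 3*√51920930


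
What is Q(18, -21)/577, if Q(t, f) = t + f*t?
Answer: -360/577 ≈ -0.62392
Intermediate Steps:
Q(18, -21)/577 = (18*(1 - 21))/577 = (18*(-20))*(1/577) = -360*1/577 = -360/577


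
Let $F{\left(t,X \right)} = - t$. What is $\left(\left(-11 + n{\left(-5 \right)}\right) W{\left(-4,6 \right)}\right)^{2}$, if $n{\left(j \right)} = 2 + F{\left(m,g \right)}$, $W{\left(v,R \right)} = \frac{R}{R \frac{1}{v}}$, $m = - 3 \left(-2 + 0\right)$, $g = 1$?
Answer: $3600$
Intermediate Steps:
$m = 6$ ($m = \left(-3\right) \left(-2\right) = 6$)
$W{\left(v,R \right)} = v$ ($W{\left(v,R \right)} = R \frac{v}{R} = v$)
$n{\left(j \right)} = -4$ ($n{\left(j \right)} = 2 - 6 = -4$)
$\left(\left(-11 + n{\left(-5 \right)}\right) W{\left(-4,6 \right)}\right)^{2} = \left(\left(-11 - 4\right) \left(-4\right)\right)^{2} = \left(\left(-15\right) \left(-4\right)\right)^{2} = 60^{2} = 3600$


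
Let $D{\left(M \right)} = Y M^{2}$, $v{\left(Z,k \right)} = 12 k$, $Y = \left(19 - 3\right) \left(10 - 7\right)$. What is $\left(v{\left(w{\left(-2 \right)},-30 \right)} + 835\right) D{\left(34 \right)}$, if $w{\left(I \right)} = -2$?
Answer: $26356800$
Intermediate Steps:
$Y = 48$ ($Y = 16 \cdot 3 = 48$)
$D{\left(M \right)} = 48 M^{2}$
$\left(v{\left(w{\left(-2 \right)},-30 \right)} + 835\right) D{\left(34 \right)} = \left(12 \left(-30\right) + 835\right) 48 \cdot 34^{2} = \left(-360 + 835\right) 48 \cdot 1156 = 475 \cdot 55488 = 26356800$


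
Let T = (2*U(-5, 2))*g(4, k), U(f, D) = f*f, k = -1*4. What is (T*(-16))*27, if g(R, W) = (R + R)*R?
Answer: -691200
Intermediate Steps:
k = -4
g(R, W) = 2*R**2 (g(R, W) = (2*R)*R = 2*R**2)
U(f, D) = f**2
T = 1600 (T = (2*(-5)**2)*(2*4**2) = (2*25)*(2*16) = 50*32 = 1600)
(T*(-16))*27 = (1600*(-16))*27 = -25600*27 = -691200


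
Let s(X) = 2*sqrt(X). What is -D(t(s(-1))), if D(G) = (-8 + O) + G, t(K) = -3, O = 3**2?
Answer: 2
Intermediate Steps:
O = 9
D(G) = 1 + G (D(G) = (-8 + 9) + G = 1 + G)
-D(t(s(-1))) = -(1 - 3) = -1*(-2) = 2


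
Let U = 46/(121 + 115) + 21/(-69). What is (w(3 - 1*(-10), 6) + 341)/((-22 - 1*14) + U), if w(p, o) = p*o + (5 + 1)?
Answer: -1153450/98001 ≈ -11.770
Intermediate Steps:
w(p, o) = 6 + o*p (w(p, o) = o*p + 6 = 6 + o*p)
U = -297/2714 (U = 46/236 + 21*(-1/69) = 46*(1/236) - 7/23 = 23/118 - 7/23 = -297/2714 ≈ -0.10943)
(w(3 - 1*(-10), 6) + 341)/((-22 - 1*14) + U) = ((6 + 6*(3 - 1*(-10))) + 341)/((-22 - 1*14) - 297/2714) = ((6 + 6*(3 + 10)) + 341)/((-22 - 14) - 297/2714) = ((6 + 6*13) + 341)/(-36 - 297/2714) = ((6 + 78) + 341)/(-98001/2714) = (84 + 341)*(-2714/98001) = 425*(-2714/98001) = -1153450/98001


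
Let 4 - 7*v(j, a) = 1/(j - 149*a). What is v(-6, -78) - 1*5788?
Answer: -470587393/81312 ≈ -5787.4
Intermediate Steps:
v(j, a) = 4/7 - 1/(7*(j - 149*a))
v(-6, -78) - 1*5788 = (1 - 4*(-6) + 596*(-78))/(7*(-1*(-6) + 149*(-78))) - 1*5788 = (1 + 24 - 46488)/(7*(6 - 11622)) - 5788 = (⅐)*(-46463)/(-11616) - 5788 = (⅐)*(-1/11616)*(-46463) - 5788 = 46463/81312 - 5788 = -470587393/81312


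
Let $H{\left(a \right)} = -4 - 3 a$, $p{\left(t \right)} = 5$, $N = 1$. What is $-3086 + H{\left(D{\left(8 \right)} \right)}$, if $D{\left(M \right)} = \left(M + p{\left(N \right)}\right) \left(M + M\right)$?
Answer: $-3714$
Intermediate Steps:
$D{\left(M \right)} = 2 M \left(5 + M\right)$ ($D{\left(M \right)} = \left(M + 5\right) \left(M + M\right) = \left(5 + M\right) 2 M = 2 M \left(5 + M\right)$)
$-3086 + H{\left(D{\left(8 \right)} \right)} = -3086 - \left(4 + 3 \cdot 2 \cdot 8 \left(5 + 8\right)\right) = -3086 - \left(4 + 3 \cdot 2 \cdot 8 \cdot 13\right) = -3086 - 628 = -3714$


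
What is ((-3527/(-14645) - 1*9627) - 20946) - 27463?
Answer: -849933693/14645 ≈ -58036.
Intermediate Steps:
((-3527/(-14645) - 1*9627) - 20946) - 27463 = ((-3527*(-1/14645) - 9627) - 20946) - 27463 = ((3527/14645 - 9627) - 20946) - 27463 = (-140983888/14645 - 20946) - 27463 = -447738058/14645 - 27463 = -849933693/14645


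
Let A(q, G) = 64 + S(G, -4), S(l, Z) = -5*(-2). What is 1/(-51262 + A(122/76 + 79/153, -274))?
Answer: -1/51188 ≈ -1.9536e-5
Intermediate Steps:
S(l, Z) = 10
A(q, G) = 74 (A(q, G) = 64 + 10 = 74)
1/(-51262 + A(122/76 + 79/153, -274)) = 1/(-51262 + 74) = 1/(-51188) = -1/51188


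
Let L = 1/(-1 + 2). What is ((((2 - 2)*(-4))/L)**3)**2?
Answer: 0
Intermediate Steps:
L = 1 (L = 1/1 = 1)
((((2 - 2)*(-4))/L)**3)**2 = ((((2 - 2)*(-4))/1)**3)**2 = (((0*(-4))*1)**3)**2 = ((0*1)**3)**2 = (0**3)**2 = 0**2 = 0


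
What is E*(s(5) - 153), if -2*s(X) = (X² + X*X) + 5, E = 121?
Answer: -43681/2 ≈ -21841.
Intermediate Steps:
s(X) = -5/2 - X² (s(X) = -((X² + X*X) + 5)/2 = -((X² + X²) + 5)/2 = -(2*X² + 5)/2 = -(5 + 2*X²)/2 = -5/2 - X²)
E*(s(5) - 153) = 121*((-5/2 - 1*5²) - 153) = 121*((-5/2 - 1*25) - 153) = 121*((-5/2 - 25) - 153) = 121*(-55/2 - 153) = 121*(-361/2) = -43681/2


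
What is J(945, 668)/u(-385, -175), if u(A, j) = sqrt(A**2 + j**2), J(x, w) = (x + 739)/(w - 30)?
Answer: 421*sqrt(146)/815045 ≈ 0.0062413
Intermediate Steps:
J(x, w) = (739 + x)/(-30 + w)
J(945, 668)/u(-385, -175) = ((739 + 945)/(-30 + 668))/(sqrt((-385)**2 + (-175)**2)) = (1684/638)/(sqrt(148225 + 30625)) = ((1/638)*1684)/(sqrt(178850)) = 842/(319*((35*sqrt(146)))) = 842*(sqrt(146)/5110)/319 = 421*sqrt(146)/815045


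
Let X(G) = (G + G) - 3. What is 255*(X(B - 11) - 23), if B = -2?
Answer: -13260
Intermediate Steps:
X(G) = -3 + 2*G (X(G) = 2*G - 3 = -3 + 2*G)
255*(X(B - 11) - 23) = 255*((-3 + 2*(-2 - 11)) - 23) = 255*((-3 + 2*(-13)) - 23) = 255*((-3 - 26) - 23) = 255*(-29 - 23) = 255*(-52) = -13260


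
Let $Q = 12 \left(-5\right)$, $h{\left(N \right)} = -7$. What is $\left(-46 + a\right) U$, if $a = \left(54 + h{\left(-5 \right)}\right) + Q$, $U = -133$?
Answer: $7847$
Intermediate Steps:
$Q = -60$
$a = -13$ ($a = \left(54 - 7\right) - 60 = 47 - 60 = -13$)
$\left(-46 + a\right) U = \left(-46 - 13\right) \left(-133\right) = \left(-59\right) \left(-133\right) = 7847$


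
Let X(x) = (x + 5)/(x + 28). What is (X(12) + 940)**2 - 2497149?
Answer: -2580399711/1600 ≈ -1.6128e+6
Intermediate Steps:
X(x) = (5 + x)/(28 + x)
(X(12) + 940)**2 - 2497149 = ((5 + 12)/(28 + 12) + 940)**2 - 2497149 = (17/40 + 940)**2 - 2497149 = (37617/40)**2 - 2497149 = 1415038689/1600 - 2497149 = -2580399711/1600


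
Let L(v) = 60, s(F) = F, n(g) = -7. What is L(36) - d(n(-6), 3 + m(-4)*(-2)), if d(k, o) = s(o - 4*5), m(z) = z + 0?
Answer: 69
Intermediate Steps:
m(z) = z
d(k, o) = -20 + o (d(k, o) = o - 4*5 = o - 20 = -20 + o)
L(36) - d(n(-6), 3 + m(-4)*(-2)) = 60 - (-20 + (3 - 4*(-2))) = 60 - (-20 + (3 + 8)) = 60 - (-20 + 11) = 60 - 1*(-9) = 60 + 9 = 69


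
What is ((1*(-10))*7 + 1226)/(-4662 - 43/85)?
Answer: -98260/396313 ≈ -0.24794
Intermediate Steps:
((1*(-10))*7 + 1226)/(-4662 - 43/85) = (-10*7 + 1226)/(-4662 + (1/85)*(-43)) = (-70 + 1226)/(-4662 - 43/85) = 1156/(-396313/85) = 1156*(-85/396313) = -98260/396313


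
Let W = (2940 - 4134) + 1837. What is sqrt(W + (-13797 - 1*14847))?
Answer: I*sqrt(28001) ≈ 167.33*I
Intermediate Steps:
W = 643 (W = -1194 + 1837 = 643)
sqrt(W + (-13797 - 1*14847)) = sqrt(643 + (-13797 - 1*14847)) = sqrt(643 + (-13797 - 14847)) = sqrt(643 - 28644) = sqrt(-28001) = I*sqrt(28001)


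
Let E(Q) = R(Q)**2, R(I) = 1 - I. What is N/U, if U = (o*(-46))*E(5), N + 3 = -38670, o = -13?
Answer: -38673/9568 ≈ -4.0419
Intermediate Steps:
N = -38673 (N = -3 - 38670 = -38673)
E(Q) = (1 - Q)**2
U = 9568 (U = (-13*(-46))*(-1 + 5)**2 = 598*4**2 = 598*16 = 9568)
N/U = -38673/9568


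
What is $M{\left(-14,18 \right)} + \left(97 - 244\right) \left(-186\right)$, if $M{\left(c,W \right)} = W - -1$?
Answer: $27361$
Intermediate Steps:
$M{\left(c,W \right)} = 1 + W$ ($M{\left(c,W \right)} = W + 1 = 1 + W$)
$M{\left(-14,18 \right)} + \left(97 - 244\right) \left(-186\right) = \left(1 + 18\right) + \left(97 - 244\right) \left(-186\right) = 19 - -27342 = 19 + 27342 = 27361$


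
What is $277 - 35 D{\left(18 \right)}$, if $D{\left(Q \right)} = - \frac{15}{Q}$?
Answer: $\frac{1837}{6} \approx 306.17$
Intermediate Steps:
$277 - 35 D{\left(18 \right)} = 277 - 35 \left(- \frac{15}{18}\right) = 277 - 35 \left(\left(-15\right) \frac{1}{18}\right) = 277 - - \frac{175}{6} = 277 + \frac{175}{6} = \frac{1837}{6}$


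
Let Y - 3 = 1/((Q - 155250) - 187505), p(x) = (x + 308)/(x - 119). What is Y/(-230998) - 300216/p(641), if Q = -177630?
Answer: -9419054959194878053/57038645812135 ≈ -1.6513e+5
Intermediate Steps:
p(x) = (308 + x)/(-119 + x)
Y = 1561154/520385 (Y = 3 + 1/((-177630 - 155250) - 187505) = 3 + 1/(-332880 - 187505) = 3 + 1/(-520385) = 3 - 1/520385 = 1561154/520385 ≈ 3.0000)
Y/(-230998) - 300216/p(641) = (1561154/520385)/(-230998) - 300216*(-119 + 641)/(308 + 641) = (1561154/520385)*(-1/230998) - 300216/(949/522) = -780577/60103947115 - 300216/((1/522)*949) = -780577/60103947115 - 300216/949/522 = -780577/60103947115 - 300216*522/949 = -780577/60103947115 - 156712752/949 = -9419054959194878053/57038645812135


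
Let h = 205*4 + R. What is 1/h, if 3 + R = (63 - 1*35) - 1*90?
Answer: 1/755 ≈ 0.0013245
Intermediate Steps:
R = -65 (R = -3 + ((63 - 1*35) - 1*90) = -3 + ((63 - 35) - 90) = -3 + (28 - 90) = -3 - 62 = -65)
h = 755 (h = 205*4 - 65 = 820 - 65 = 755)
1/h = 1/755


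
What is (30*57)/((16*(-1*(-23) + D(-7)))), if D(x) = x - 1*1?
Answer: 57/8 ≈ 7.1250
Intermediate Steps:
D(x) = -1 + x (D(x) = x - 1 = -1 + x)
(30*57)/((16*(-1*(-23) + D(-7)))) = (30*57)/((16*(-1*(-23) + (-1 - 7)))) = 1710/((16*(23 - 8))) = 1710/((16*15)) = 1710/240 = 1710*(1/240) = 57/8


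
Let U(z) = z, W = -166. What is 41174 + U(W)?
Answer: 41008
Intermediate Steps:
41174 + U(W) = 41174 - 166 = 41008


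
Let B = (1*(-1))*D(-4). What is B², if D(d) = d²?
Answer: 256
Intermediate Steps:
B = -16 (B = (1*(-1))*(-4)² = -1*16 = -16)
B² = (-16)² = 256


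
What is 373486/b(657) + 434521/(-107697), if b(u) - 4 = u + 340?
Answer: 39788366221/107804697 ≈ 369.08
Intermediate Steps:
b(u) = 344 + u (b(u) = 4 + (u + 340) = 4 + (340 + u) = 344 + u)
373486/b(657) + 434521/(-107697) = 373486/(344 + 657) + 434521/(-107697) = 373486/1001 + 434521*(-1/107697) = 373486*(1/1001) - 434521/107697 = 373486/1001 - 434521/107697 = 39788366221/107804697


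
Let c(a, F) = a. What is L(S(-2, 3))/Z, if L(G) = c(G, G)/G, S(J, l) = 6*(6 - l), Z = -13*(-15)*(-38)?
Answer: -1/7410 ≈ -0.00013495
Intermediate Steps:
Z = -7410 (Z = 195*(-38) = -7410)
S(J, l) = 36 - 6*l
L(G) = 1 (L(G) = G/G = 1)
L(S(-2, 3))/Z = 1/(-7410) = 1*(-1/7410) = -1/7410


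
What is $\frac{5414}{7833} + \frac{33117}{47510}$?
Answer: $\frac{516624601}{372145830} \approx 1.3882$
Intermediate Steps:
$\frac{5414}{7833} + \frac{33117}{47510} = \frac{516624601}{372145830}$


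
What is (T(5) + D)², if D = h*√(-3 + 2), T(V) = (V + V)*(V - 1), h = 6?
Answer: 1564 + 480*I ≈ 1564.0 + 480.0*I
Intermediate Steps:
T(V) = 2*V*(-1 + V) (T(V) = (2*V)*(-1 + V) = 2*V*(-1 + V))
D = 6*I (D = 6*√(-3 + 2) = 6*√(-1) = 6*I ≈ 6.0*I)
(T(5) + D)² = (2*5*(-1 + 5) + 6*I)² = (2*5*4 + 6*I)² = (40 + 6*I)²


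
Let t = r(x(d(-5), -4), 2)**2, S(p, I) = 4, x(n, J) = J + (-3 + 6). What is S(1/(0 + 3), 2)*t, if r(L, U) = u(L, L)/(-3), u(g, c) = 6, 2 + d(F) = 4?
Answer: 16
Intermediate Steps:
d(F) = 2 (d(F) = -2 + 4 = 2)
x(n, J) = 3 + J (x(n, J) = J + 3 = 3 + J)
r(L, U) = -2 (r(L, U) = 6/(-3) = 6*(-1/3) = -2)
t = 4 (t = (-2)**2 = 4)
S(1/(0 + 3), 2)*t = 4*4 = 16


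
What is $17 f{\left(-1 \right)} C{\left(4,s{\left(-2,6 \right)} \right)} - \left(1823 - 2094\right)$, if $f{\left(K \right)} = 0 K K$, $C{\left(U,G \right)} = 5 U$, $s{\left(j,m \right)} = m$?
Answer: $271$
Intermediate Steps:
$f{\left(K \right)} = 0$ ($f{\left(K \right)} = 0 K = 0$)
$17 f{\left(-1 \right)} C{\left(4,s{\left(-2,6 \right)} \right)} - \left(1823 - 2094\right) = 17 \cdot 0 \cdot 5 \cdot 4 - \left(1823 - 2094\right) = 0 \cdot 20 - -271 = 0 + 271 = 271$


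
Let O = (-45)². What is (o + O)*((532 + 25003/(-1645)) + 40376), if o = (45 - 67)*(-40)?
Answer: 5583298531/47 ≈ 1.1879e+8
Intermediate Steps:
o = 880 (o = -22*(-40) = 880)
O = 2025
(o + O)*((532 + 25003/(-1645)) + 40376) = (880 + 2025)*((532 + 25003/(-1645)) + 40376) = 2905*((532 + 25003*(-1/1645)) + 40376) = 2905*((532 - 25003/1645) + 40376) = 2905*(850137/1645 + 40376) = 2905*(67268657/1645) = 5583298531/47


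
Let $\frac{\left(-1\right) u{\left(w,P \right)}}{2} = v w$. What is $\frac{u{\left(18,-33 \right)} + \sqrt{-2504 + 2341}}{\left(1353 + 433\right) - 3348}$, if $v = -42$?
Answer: $- \frac{756}{781} - \frac{i \sqrt{163}}{1562} \approx -0.96799 - 0.0081736 i$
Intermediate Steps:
$u{\left(w,P \right)} = 84 w$ ($u{\left(w,P \right)} = - 2 \left(- 42 w\right) = 84 w$)
$\frac{u{\left(18,-33 \right)} + \sqrt{-2504 + 2341}}{\left(1353 + 433\right) - 3348} = \frac{84 \cdot 18 + \sqrt{-2504 + 2341}}{\left(1353 + 433\right) - 3348} = \frac{1512 + \sqrt{-163}}{1786 - 3348} = \frac{1512 + i \sqrt{163}}{-1562} = \left(1512 + i \sqrt{163}\right) \left(- \frac{1}{1562}\right) = - \frac{756}{781} - \frac{i \sqrt{163}}{1562}$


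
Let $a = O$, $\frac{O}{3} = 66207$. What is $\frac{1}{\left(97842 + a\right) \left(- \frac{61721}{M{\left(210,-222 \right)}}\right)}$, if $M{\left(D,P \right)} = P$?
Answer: $\frac{74}{6099330941} \approx 1.2132 \cdot 10^{-8}$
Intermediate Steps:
$O = 198621$ ($O = 3 \cdot 66207 = 198621$)
$a = 198621$
$\frac{1}{\left(97842 + a\right) \left(- \frac{61721}{M{\left(210,-222 \right)}}\right)} = \frac{1}{\left(97842 + 198621\right) \left(- \frac{61721}{-222}\right)} = \frac{1}{296463 \left(\left(-61721\right) \left(- \frac{1}{222}\right)\right)} = \frac{1}{296463 \cdot \frac{61721}{222}} = \frac{1}{296463} \cdot \frac{222}{61721} = \frac{74}{6099330941}$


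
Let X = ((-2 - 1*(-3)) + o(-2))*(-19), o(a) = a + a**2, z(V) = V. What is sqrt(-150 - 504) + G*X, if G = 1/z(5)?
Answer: -57/5 + I*sqrt(654) ≈ -11.4 + 25.573*I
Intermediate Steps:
G = 1/5 ≈ 0.20000
X = -57 (X = ((-2 - 1*(-3)) - 2*(1 - 2))*(-19) = ((-2 + 3) - 2*(-1))*(-19) = (1 + 2)*(-19) = 3*(-19) = -57)
sqrt(-150 - 504) + G*X = sqrt(-150 - 504) + (1/5)*(-57) = sqrt(-654) - 57/5 = I*sqrt(654) - 57/5 = -57/5 + I*sqrt(654)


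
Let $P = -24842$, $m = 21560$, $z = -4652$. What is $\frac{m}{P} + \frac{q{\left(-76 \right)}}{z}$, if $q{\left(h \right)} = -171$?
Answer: $- \frac{48024569}{57782492} \approx -0.83113$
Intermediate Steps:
$\frac{m}{P} + \frac{q{\left(-76 \right)}}{z} = \frac{21560}{-24842} - \frac{171}{-4652} = 21560 \left(- \frac{1}{24842}\right) - - \frac{171}{4652} = - \frac{10780}{12421} + \frac{171}{4652} = - \frac{48024569}{57782492}$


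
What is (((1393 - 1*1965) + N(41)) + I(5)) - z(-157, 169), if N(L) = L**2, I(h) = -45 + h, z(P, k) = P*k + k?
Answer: 27433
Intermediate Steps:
z(P, k) = k + P*k
(((1393 - 1*1965) + N(41)) + I(5)) - z(-157, 169) = (((1393 - 1*1965) + 41**2) + (-45 + 5)) - 169*(1 - 157) = (((1393 - 1965) + 1681) - 40) - 169*(-156) = ((-572 + 1681) - 40) - 1*(-26364) = (1109 - 40) + 26364 = 1069 + 26364 = 27433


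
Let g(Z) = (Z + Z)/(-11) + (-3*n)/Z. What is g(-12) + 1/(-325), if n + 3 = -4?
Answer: 6131/14300 ≈ 0.42874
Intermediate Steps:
n = -7 (n = -3 - 4 = -7)
g(Z) = 21/Z - 2*Z/11 (g(Z) = (Z + Z)/(-11) + (-3*(-7))/Z = (2*Z)*(-1/11) + 21/Z = -2*Z/11 + 21/Z = 21/Z - 2*Z/11)
g(-12) + 1/(-325) = (21/(-12) - 2/11*(-12)) + 1/(-325) = (21*(-1/12) + 24/11) - 1/325 = (-7/4 + 24/11) - 1/325 = 19/44 - 1/325 = 6131/14300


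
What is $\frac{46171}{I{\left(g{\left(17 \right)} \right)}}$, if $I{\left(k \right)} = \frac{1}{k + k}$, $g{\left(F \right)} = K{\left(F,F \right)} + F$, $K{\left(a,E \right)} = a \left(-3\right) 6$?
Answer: $-26686838$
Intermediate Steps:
$K{\left(a,E \right)} = - 18 a$ ($K{\left(a,E \right)} = - 3 a 6 = - 18 a$)
$g{\left(F \right)} = - 17 F$ ($g{\left(F \right)} = - 18 F + F = - 17 F$)
$I{\left(k \right)} = \frac{1}{2 k}$
$\frac{46171}{I{\left(g{\left(17 \right)} \right)}} = \frac{46171}{\frac{1}{2} \frac{1}{\left(-17\right) 17}} = \frac{46171}{\frac{1}{2} \frac{1}{-289}} = \frac{46171}{\frac{1}{2} \left(- \frac{1}{289}\right)} = \frac{46171}{- \frac{1}{578}} = 46171 \left(-578\right) = -26686838$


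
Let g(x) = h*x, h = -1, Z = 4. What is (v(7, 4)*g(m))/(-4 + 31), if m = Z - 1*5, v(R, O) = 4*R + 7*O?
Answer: 56/27 ≈ 2.0741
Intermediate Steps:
m = -1 (m = 4 - 1*5 = 4 - 5 = -1)
g(x) = -x
(v(7, 4)*g(m))/(-4 + 31) = ((4*7 + 7*4)*(-1*(-1)))/(-4 + 31) = ((28 + 28)*1)/27 = (56*1)*(1/27) = 56*(1/27) = 56/27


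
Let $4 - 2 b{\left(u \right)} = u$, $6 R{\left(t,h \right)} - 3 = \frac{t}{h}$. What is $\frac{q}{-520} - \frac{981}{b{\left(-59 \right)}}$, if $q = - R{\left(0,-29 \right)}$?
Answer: $- \frac{226713}{7280} \approx -31.142$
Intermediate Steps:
$R{\left(t,h \right)} = \frac{1}{2} + \frac{t}{6 h}$ ($R{\left(t,h \right)} = \frac{1}{2} + \frac{t \frac{1}{h}}{6} = \frac{1}{2} + \frac{t}{6 h}$)
$b{\left(u \right)} = 2 - \frac{u}{2}$
$q = - \frac{1}{2}$ ($q = - \frac{0 + 3 \left(-29\right)}{6 \left(-29\right)} = - \frac{\left(-1\right) \left(0 - 87\right)}{6 \cdot 29} = - \frac{\left(-1\right) \left(-87\right)}{6 \cdot 29} = \left(-1\right) \frac{1}{2} = - \frac{1}{2} \approx -0.5$)
$\frac{q}{-520} - \frac{981}{b{\left(-59 \right)}} = - \frac{1}{2 \left(-520\right)} - \frac{981}{2 - - \frac{59}{2}} = \left(- \frac{1}{2}\right) \left(- \frac{1}{520}\right) - \frac{981}{2 + \frac{59}{2}} = \frac{1}{1040} - \frac{981}{\frac{63}{2}} = \frac{1}{1040} - \frac{218}{7} = - \frac{226713}{7280}$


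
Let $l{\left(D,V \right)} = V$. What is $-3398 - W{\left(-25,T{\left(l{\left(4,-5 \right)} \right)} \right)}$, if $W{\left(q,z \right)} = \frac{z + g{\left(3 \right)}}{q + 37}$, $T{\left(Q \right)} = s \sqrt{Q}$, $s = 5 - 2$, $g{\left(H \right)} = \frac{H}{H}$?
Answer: $- \frac{40777}{12} - \frac{i \sqrt{5}}{4} \approx -3398.1 - 0.55902 i$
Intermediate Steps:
$g{\left(H \right)} = 1$
$s = 3$
$T{\left(Q \right)} = 3 \sqrt{Q}$
$W{\left(q,z \right)} = \frac{1 + z}{37 + q}$ ($W{\left(q,z \right)} = \frac{z + 1}{q + 37} = \frac{1 + z}{37 + q}$)
$-3398 - W{\left(-25,T{\left(l{\left(4,-5 \right)} \right)} \right)} = -3398 - \frac{1 + 3 \sqrt{-5}}{37 - 25} = -3398 - \frac{1 + 3 i \sqrt{5}}{12} = -3398 - \left(\frac{1}{12} + \frac{i \sqrt{5}}{4}\right) = - \frac{40777}{12} - \frac{i \sqrt{5}}{4}$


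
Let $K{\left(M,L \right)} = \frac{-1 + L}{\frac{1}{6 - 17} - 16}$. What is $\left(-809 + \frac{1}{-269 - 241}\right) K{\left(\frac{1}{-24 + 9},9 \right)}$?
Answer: $\frac{18154004}{45135} \approx 402.22$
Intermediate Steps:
$K{\left(M,L \right)} = \frac{11}{177} - \frac{11 L}{177}$ ($K{\left(M,L \right)} = \frac{-1 + L}{\frac{1}{-11} - 16} = \frac{-1 + L}{- \frac{1}{11} - 16} = \frac{-1 + L}{- \frac{177}{11}} = \left(-1 + L\right) \left(- \frac{11}{177}\right) = \frac{11}{177} - \frac{11 L}{177}$)
$\left(-809 + \frac{1}{-269 - 241}\right) K{\left(\frac{1}{-24 + 9},9 \right)} = \left(-809 + \frac{1}{-269 - 241}\right) \left(\frac{11}{177} - \frac{33}{59}\right) = \left(-809 + \frac{1}{-510}\right) \left(\frac{11}{177} - \frac{33}{59}\right) = \left(-809 - \frac{1}{510}\right) \left(- \frac{88}{177}\right) = \left(- \frac{412591}{510}\right) \left(- \frac{88}{177}\right) = \frac{18154004}{45135}$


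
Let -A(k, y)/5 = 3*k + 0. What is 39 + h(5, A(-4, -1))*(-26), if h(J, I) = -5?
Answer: 169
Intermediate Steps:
A(k, y) = -15*k (A(k, y) = -5*(3*k + 0) = -15*k)
39 + h(5, A(-4, -1))*(-26) = 39 - 5*(-26) = 39 + 130 = 169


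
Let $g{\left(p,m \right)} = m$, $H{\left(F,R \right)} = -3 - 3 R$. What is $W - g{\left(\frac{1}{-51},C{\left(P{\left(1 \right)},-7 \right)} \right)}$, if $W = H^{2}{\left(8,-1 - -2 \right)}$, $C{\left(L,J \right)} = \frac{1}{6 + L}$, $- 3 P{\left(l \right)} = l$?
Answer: $\frac{609}{17} \approx 35.824$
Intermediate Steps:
$P{\left(l \right)} = - \frac{l}{3}$
$W = 36$ ($W = \left(-3 - 3 \left(-1 - -2\right)\right)^{2} = \left(-3 - 3 \left(-1 + 2\right)\right)^{2} = \left(-3 - 3\right)^{2} = \left(-6\right)^{2} = 36$)
$W - g{\left(\frac{1}{-51},C{\left(P{\left(1 \right)},-7 \right)} \right)} = 36 - \frac{1}{6 - \frac{1}{3}} = 36 - \frac{1}{\frac{17}{3}} = 36 - \frac{3}{17} = \frac{609}{17}$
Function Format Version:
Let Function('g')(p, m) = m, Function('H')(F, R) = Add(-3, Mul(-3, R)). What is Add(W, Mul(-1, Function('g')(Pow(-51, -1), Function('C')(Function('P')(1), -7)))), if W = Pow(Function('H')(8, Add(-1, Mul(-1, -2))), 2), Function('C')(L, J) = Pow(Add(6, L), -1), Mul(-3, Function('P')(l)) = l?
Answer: Rational(609, 17) ≈ 35.824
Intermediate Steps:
Function('P')(l) = Mul(Rational(-1, 3), l)
W = 36 (W = Pow(Add(-3, Mul(-3, Add(-1, Mul(-1, -2)))), 2) = Pow(Add(-3, Mul(-3, Add(-1, 2))), 2) = Pow(Add(-3, Mul(-3, 1)), 2) = Pow(Add(-3, -3), 2) = Pow(-6, 2) = 36)
Add(W, Mul(-1, Function('g')(Pow(-51, -1), Function('C')(Function('P')(1), -7)))) = Add(36, Mul(-1, Pow(Add(6, Mul(Rational(-1, 3), 1)), -1))) = Add(36, Mul(-1, Pow(Add(6, Rational(-1, 3)), -1))) = Add(36, Mul(-1, Pow(Rational(17, 3), -1))) = Add(36, Mul(-1, Rational(3, 17))) = Add(36, Rational(-3, 17)) = Rational(609, 17)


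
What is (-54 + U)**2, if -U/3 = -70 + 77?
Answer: 5625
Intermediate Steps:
U = -21 (U = -3*(-70 + 77) = -3*7 = -21)
(-54 + U)**2 = (-54 - 21)**2 = (-75)**2 = 5625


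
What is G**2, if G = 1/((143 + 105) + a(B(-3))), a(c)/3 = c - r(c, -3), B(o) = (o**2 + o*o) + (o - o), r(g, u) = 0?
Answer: 1/91204 ≈ 1.0964e-5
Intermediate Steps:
B(o) = 2*o**2 (B(o) = (o**2 + o**2) + 0 = 2*o**2 + 0 = 2*o**2)
a(c) = 3*c (a(c) = 3*(c - 1*0) = 3*(c + 0) = 3*c)
G = 1/302 (G = 1/((143 + 105) + 3*(2*(-3)**2)) = 1/(248 + 3*(2*9)) = 1/(248 + 3*18) = 1/(248 + 54) = 1/302 ≈ 0.0033113)
G**2 = (1/302)**2 = 1/91204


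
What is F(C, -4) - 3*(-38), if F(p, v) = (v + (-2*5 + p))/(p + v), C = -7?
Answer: 1275/11 ≈ 115.91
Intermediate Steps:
F(p, v) = (-10 + p + v)/(p + v) (F(p, v) = (v + (-10 + p))/(p + v) = (-10 + p + v)/(p + v))
F(C, -4) - 3*(-38) = (-10 - 7 - 4)/(-7 - 4) - 3*(-38) = -21/(-11) + 114 = -1/11*(-21) + 114 = 21/11 + 114 = 1275/11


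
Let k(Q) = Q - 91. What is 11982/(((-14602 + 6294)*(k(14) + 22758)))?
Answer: -5991/94216874 ≈ -6.3587e-5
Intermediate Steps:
k(Q) = -91 + Q
11982/(((-14602 + 6294)*(k(14) + 22758))) = 11982/(((-14602 + 6294)*((-91 + 14) + 22758))) = 11982/((-8308*(-77 + 22758))) = 11982/((-8308*22681)) = 11982/(-188433748) = 11982*(-1/188433748) = -5991/94216874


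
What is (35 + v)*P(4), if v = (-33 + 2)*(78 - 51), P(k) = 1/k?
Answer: -401/2 ≈ -200.50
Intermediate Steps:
v = -837 (v = -31*27 = -837)
(35 + v)*P(4) = (35 - 837)/4 = -802*¼ = -401/2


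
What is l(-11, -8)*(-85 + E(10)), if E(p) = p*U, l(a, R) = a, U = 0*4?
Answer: 935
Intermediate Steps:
U = 0
E(p) = 0 (E(p) = p*0 = 0)
l(-11, -8)*(-85 + E(10)) = -11*(-85 + 0) = -11*(-85) = 935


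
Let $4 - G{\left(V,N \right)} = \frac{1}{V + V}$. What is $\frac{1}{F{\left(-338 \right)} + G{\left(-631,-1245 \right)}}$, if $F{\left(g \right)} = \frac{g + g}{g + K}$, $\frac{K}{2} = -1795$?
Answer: $\frac{309821}{1292849} \approx 0.23964$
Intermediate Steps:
$K = -3590$ ($K = 2 \left(-1795\right) = -3590$)
$G{\left(V,N \right)} = 4 - \frac{1}{2 V}$ ($G{\left(V,N \right)} = 4 - \frac{1}{V + V} = 4 - \frac{1}{2 V}$)
$F{\left(g \right)} = \frac{2 g}{-3590 + g}$ ($F{\left(g \right)} = \frac{g + g}{g - 3590} = \frac{2 g}{-3590 + g}$)
$\frac{1}{F{\left(-338 \right)} + G{\left(-631,-1245 \right)}} = \frac{1}{2 \left(-338\right) \frac{1}{-3590 - 338} + \left(4 - \frac{1}{2 \left(-631\right)}\right)} = \frac{1}{2 \left(-338\right) \frac{1}{-3928} + \left(4 - - \frac{1}{1262}\right)} = \frac{1}{2 \left(-338\right) \left(- \frac{1}{3928}\right) + \left(4 + \frac{1}{1262}\right)} = \frac{1}{\frac{169}{982} + \frac{5049}{1262}} = \frac{1}{\frac{1292849}{309821}} = \frac{309821}{1292849}$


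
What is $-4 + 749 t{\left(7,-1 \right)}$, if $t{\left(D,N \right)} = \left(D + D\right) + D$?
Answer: $15725$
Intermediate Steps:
$t{\left(D,N \right)} = 3 D$ ($t{\left(D,N \right)} = 2 D + D = 3 D$)
$-4 + 749 t{\left(7,-1 \right)} = -4 + 749 \cdot 3 \cdot 7 = -4 + 749 \cdot 21 = -4 + 15729 = 15725$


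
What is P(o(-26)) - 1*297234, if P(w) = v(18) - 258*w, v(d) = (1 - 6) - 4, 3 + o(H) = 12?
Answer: -299565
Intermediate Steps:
o(H) = 9 (o(H) = -3 + 12 = 9)
v(d) = -9 (v(d) = -5 - 4 = -9)
P(w) = -9 - 258*w
P(o(-26)) - 1*297234 = (-9 - 258*9) - 1*297234 = (-9 - 2322) - 297234 = -2331 - 297234 = -299565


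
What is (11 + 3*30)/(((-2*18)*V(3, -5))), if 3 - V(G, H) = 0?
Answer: -101/108 ≈ -0.93519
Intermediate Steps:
V(G, H) = 3 (V(G, H) = 3 - 1*0 = 3 + 0 = 3)
(11 + 3*30)/(((-2*18)*V(3, -5))) = (11 + 3*30)/((-2*18*3)) = (11 + 90)/((-36*3)) = 101/(-108) = 101*(-1/108) = -101/108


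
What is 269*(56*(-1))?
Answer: -15064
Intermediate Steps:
269*(56*(-1)) = 269*(-56) = -15064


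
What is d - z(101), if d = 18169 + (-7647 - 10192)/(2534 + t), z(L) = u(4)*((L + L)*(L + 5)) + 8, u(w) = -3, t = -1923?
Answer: 50326728/611 ≈ 82368.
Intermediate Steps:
z(L) = 8 - 6*L*(5 + L) (z(L) = -3*(L + L)*(L + 5) + 8 = -3*2*L*(5 + L) + 8 = -6*L*(5 + L) + 8 = 8 - 6*L*(5 + L))
d = 11083420/611 (d = 18169 + (-7647 - 10192)/(2534 - 1923) = 18169 - 17839/611 = 11083420/611 ≈ 18140.)
d - z(101) = 11083420/611 - (8 - 30*101 - 6*101**2) = 11083420/611 - (8 - 3030 - 6*10201) = 11083420/611 - (8 - 3030 - 61206) = 11083420/611 - 1*(-64228) = 11083420/611 + 64228 = 50326728/611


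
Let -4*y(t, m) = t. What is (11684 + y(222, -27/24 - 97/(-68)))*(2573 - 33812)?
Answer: -726525423/2 ≈ -3.6326e+8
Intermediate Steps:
y(t, m) = -t/4
(11684 + y(222, -27/24 - 97/(-68)))*(2573 - 33812) = (11684 - ¼*222)*(2573 - 33812) = (11684 - 111/2)*(-31239) = (23257/2)*(-31239) = -726525423/2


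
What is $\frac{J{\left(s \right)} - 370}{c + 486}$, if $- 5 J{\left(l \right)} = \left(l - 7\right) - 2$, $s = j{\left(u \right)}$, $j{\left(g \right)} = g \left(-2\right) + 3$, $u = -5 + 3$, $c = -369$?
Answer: $- \frac{616}{195} \approx -3.159$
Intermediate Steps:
$u = -2$
$j{\left(g \right)} = 3 - 2 g$ ($j{\left(g \right)} = - 2 g + 3 = 3 - 2 g$)
$s = 7$ ($s = 3 - -4 = 3 + 4 = 7$)
$J{\left(l \right)} = \frac{9}{5} - \frac{l}{5}$ ($J{\left(l \right)} = - \frac{\left(l - 7\right) - 2}{5} = - \frac{\left(-7 + l\right) - 2}{5} = - \frac{-9 + l}{5} = \frac{9}{5} - \frac{l}{5}$)
$\frac{J{\left(s \right)} - 370}{c + 486} = \frac{\left(\frac{9}{5} - \frac{7}{5}\right) - 370}{-369 + 486} = \frac{\left(\frac{9}{5} - \frac{7}{5}\right) - 370}{117} = \left(\frac{2}{5} - 370\right) \frac{1}{117} = \left(- \frac{1848}{5}\right) \frac{1}{117} = - \frac{616}{195}$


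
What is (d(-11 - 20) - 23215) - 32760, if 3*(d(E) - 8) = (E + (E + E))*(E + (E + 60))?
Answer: -55905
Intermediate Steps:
d(E) = 8 + E*(60 + 2*E) (d(E) = 8 + ((E + (E + E))*(E + (E + 60)))/3 = 8 + ((E + 2*E)*(E + (60 + E)))/3 = 8 + ((3*E)*(60 + 2*E))/3 = 8 + (3*E*(60 + 2*E))/3 = 8 + E*(60 + 2*E))
(d(-11 - 20) - 23215) - 32760 = ((8 + 2*(-11 - 20)² + 60*(-11 - 20)) - 23215) - 32760 = ((8 + 2*(-31)² + 60*(-31)) - 23215) - 32760 = ((8 + 2*961 - 1860) - 23215) - 32760 = ((8 + 1922 - 1860) - 23215) - 32760 = (70 - 23215) - 32760 = -23145 - 32760 = -55905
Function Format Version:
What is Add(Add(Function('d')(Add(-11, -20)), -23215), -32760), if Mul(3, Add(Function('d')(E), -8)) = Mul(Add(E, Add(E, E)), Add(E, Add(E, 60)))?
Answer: -55905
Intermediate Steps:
Function('d')(E) = Add(8, Mul(E, Add(60, Mul(2, E)))) (Function('d')(E) = Add(8, Mul(Rational(1, 3), Mul(Add(E, Add(E, E)), Add(E, Add(E, 60))))) = Add(8, Mul(Rational(1, 3), Mul(Add(E, Mul(2, E)), Add(E, Add(60, E))))) = Add(8, Mul(Rational(1, 3), Mul(Mul(3, E), Add(60, Mul(2, E))))) = Add(8, Mul(Rational(1, 3), Mul(3, E, Add(60, Mul(2, E))))) = Add(8, Mul(E, Add(60, Mul(2, E)))))
Add(Add(Function('d')(Add(-11, -20)), -23215), -32760) = Add(Add(Add(8, Mul(2, Pow(Add(-11, -20), 2)), Mul(60, Add(-11, -20))), -23215), -32760) = Add(Add(Add(8, Mul(2, Pow(-31, 2)), Mul(60, -31)), -23215), -32760) = Add(Add(Add(8, Mul(2, 961), -1860), -23215), -32760) = Add(Add(Add(8, 1922, -1860), -23215), -32760) = Add(Add(70, -23215), -32760) = Add(-23145, -32760) = -55905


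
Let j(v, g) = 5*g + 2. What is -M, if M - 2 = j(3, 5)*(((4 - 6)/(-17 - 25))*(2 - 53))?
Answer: 445/7 ≈ 63.571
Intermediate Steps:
j(v, g) = 2 + 5*g
M = -445/7 (M = 2 + (2 + 5*5)*(((4 - 6)/(-17 - 25))*(2 - 53)) = 2 + (2 + 25)*(-2/(-42)*(-51)) = 2 + 27*(-2*(-1/42)*(-51)) = 2 + 27*((1/21)*(-51)) = 2 + 27*(-17/7) = 2 - 459/7 = -445/7 ≈ -63.571)
-M = -1*(-445/7) = 445/7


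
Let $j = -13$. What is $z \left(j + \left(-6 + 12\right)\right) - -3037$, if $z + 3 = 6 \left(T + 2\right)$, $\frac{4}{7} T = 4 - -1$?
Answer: $\frac{5213}{2} \approx 2606.5$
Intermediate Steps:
$T = \frac{35}{4}$ ($T = \frac{7 \left(4 - -1\right)}{4} = \frac{7 \left(4 + 1\right)}{4} = \frac{7}{4} \cdot 5 = \frac{35}{4} \approx 8.75$)
$z = \frac{123}{2}$ ($z = -3 + 6 \left(\frac{35}{4} + 2\right) = -3 + 6 \cdot \frac{43}{4} = -3 + \frac{129}{2} = \frac{123}{2} \approx 61.5$)
$z \left(j + \left(-6 + 12\right)\right) - -3037 = \frac{123 \left(-13 + \left(-6 + 12\right)\right)}{2} - -3037 = \frac{123 \left(-13 + 6\right)}{2} + 3037 = \frac{123}{2} \left(-7\right) + 3037 = - \frac{861}{2} + 3037 = \frac{5213}{2}$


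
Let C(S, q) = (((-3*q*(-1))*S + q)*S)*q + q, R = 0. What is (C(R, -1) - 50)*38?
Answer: -1938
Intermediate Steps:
C(S, q) = q + S*q*(q + 3*S*q) (C(S, q) = (((3*q)*S + q)*S)*q + q = ((3*S*q + q)*S)*q + q = ((q + 3*S*q)*S)*q + q = (S*(q + 3*S*q))*q + q = S*q*(q + 3*S*q) + q = q + S*q*(q + 3*S*q))
(C(R, -1) - 50)*38 = (-(1 + 0*(-1) + 3*(-1)*0²) - 50)*38 = (-(1 + 0 + 3*(-1)*0) - 50)*38 = (-(1 + 0 + 0) - 50)*38 = (-1*1 - 50)*38 = (-1 - 50)*38 = -51*38 = -1938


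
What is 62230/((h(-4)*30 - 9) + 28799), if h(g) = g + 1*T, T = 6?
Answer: 6223/2885 ≈ 2.1570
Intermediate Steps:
h(g) = 6 + g (h(g) = g + 1*6 = g + 6 = 6 + g)
62230/((h(-4)*30 - 9) + 28799) = 62230/(((6 - 4)*30 - 9) + 28799) = 62230/((2*30 - 9) + 28799) = 62230/((60 - 9) + 28799) = 62230/(51 + 28799) = 62230/28850 = 62230*(1/28850) = 6223/2885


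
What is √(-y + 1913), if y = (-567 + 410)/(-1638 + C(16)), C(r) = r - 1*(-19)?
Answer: 11*√40623226/1603 ≈ 43.737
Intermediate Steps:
C(r) = 19 + r (C(r) = r + 19 = 19 + r)
y = 157/1603 (y = (-567 + 410)/(-1638 + (19 + 16)) = -157/(-1638 + 35) = -157/(-1603) = -157*(-1/1603) = 157/1603 ≈ 0.097941)
√(-y + 1913) = √(-1*157/1603 + 1913) = √(-157/1603 + 1913) = √(3066382/1603) = 11*√40623226/1603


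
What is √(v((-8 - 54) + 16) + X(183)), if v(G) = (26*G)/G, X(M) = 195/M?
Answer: √100711/61 ≈ 5.2025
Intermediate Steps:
v(G) = 26
√(v((-8 - 54) + 16) + X(183)) = √(26 + 195/183) = √(26 + 195*(1/183)) = √(26 + 65/61) = √(1651/61) = √100711/61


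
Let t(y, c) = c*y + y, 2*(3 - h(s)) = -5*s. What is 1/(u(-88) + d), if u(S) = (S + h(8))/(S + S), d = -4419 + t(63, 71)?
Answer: 176/20657 ≈ 0.0085201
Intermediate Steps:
h(s) = 3 + 5*s/2 (h(s) = 3 - (-5)*s/2 = 3 + 5*s/2)
t(y, c) = y + c*y
d = 117 (d = -4419 + 63*(1 + 71) = -4419 + 63*72 = -4419 + 4536 = 117)
u(S) = (23 + S)/(2*S) (u(S) = (S + (3 + (5/2)*8))/(S + S) = (S + (3 + 20))/((2*S)) = (S + 23)*(1/(2*S)) = (23 + S)*(1/(2*S)) = (23 + S)/(2*S))
1/(u(-88) + d) = 1/((½)*(23 - 88)/(-88) + 117) = 1/((½)*(-1/88)*(-65) + 117) = 1/(65/176 + 117) = 1/(20657/176) = 176/20657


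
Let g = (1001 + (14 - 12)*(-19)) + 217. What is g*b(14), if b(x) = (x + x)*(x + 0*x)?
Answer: 462560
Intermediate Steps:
g = 1180 (g = (1001 + 2*(-19)) + 217 = (1001 - 38) + 217 = 963 + 217 = 1180)
b(x) = 2*x² (b(x) = (2*x)*(x + 0) = (2*x)*x = 2*x²)
g*b(14) = 1180*(2*14²) = 1180*(2*196) = 1180*392 = 462560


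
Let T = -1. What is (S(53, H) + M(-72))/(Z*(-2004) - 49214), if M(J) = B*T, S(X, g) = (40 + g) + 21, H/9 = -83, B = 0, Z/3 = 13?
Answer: 343/63685 ≈ 0.0053859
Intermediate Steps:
Z = 39 (Z = 3*13 = 39)
H = -747 (H = 9*(-83) = -747)
S(X, g) = 61 + g
M(J) = 0 (M(J) = 0*(-1) = 0)
(S(53, H) + M(-72))/(Z*(-2004) - 49214) = ((61 - 747) + 0)/(39*(-2004) - 49214) = (-686 + 0)/(-78156 - 49214) = -686/(-127370) = -686*(-1/127370) = 343/63685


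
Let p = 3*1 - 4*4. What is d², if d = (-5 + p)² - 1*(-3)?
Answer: 106929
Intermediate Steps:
p = -13 (p = 3 - 16 = -13)
d = 327 (d = (-5 - 13)² - 1*(-3) = (-18)² + 3 = 324 + 3 = 327)
d² = 327² = 106929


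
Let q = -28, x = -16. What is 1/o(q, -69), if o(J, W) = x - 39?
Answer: -1/55 ≈ -0.018182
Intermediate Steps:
o(J, W) = -55 (o(J, W) = -16 - 39 = -55)
1/o(q, -69) = 1/(-55) = -1/55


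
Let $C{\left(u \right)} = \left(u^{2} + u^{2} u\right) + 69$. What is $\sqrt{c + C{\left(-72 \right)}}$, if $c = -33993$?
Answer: $2 i \sqrt{100497} \approx 634.03 i$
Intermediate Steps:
$C{\left(u \right)} = 69 + u^{2} + u^{3}$ ($C{\left(u \right)} = \left(u^{2} + u^{3}\right) + 69 = 69 + u^{2} + u^{3}$)
$\sqrt{c + C{\left(-72 \right)}} = \sqrt{-33993 + \left(69 + \left(-72\right)^{2} + \left(-72\right)^{3}\right)} = \sqrt{-33993 + \left(69 + 5184 - 373248\right)} = \sqrt{-33993 - 367995} = \sqrt{-401988} = 2 i \sqrt{100497}$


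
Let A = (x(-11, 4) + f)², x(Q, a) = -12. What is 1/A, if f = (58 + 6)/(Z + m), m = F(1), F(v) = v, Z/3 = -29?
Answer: 1849/300304 ≈ 0.0061571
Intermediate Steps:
Z = -87 (Z = 3*(-29) = -87)
m = 1
f = -32/43 (f = (58 + 6)/(-87 + 1) = 64/(-86) = 64*(-1/86) = -32/43 ≈ -0.74419)
A = 300304/1849 (A = (-12 - 32/43)² = (-548/43)² = 300304/1849 ≈ 162.41)
1/A = 1/(300304/1849) = 1849/300304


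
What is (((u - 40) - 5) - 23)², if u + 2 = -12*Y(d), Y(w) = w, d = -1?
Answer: 3364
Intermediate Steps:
u = 10 (u = -2 - 12*(-1) = -2 + 12 = 10)
(((u - 40) - 5) - 23)² = (((10 - 40) - 5) - 23)² = ((-30 - 5) - 23)² = (-35 - 23)² = (-58)² = 3364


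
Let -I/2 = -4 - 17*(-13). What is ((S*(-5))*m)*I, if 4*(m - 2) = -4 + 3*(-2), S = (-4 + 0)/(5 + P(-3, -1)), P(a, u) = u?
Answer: 1085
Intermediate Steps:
S = -1 (S = (-4 + 0)/(5 - 1) = -4/4 = -4*¼ = -1)
m = -½ (m = 2 + (-4 + 3*(-2))/4 = 2 + (-4 - 6)/4 = 2 + (¼)*(-10) = 2 - 5/2 = -½ ≈ -0.50000)
I = -434 (I = -2*(-4 - 17*(-13)) = -2*(-4 + 221) = -2*217 = -434)
((S*(-5))*m)*I = (-1*(-5)*(-½))*(-434) = (5*(-½))*(-434) = -5/2*(-434) = 1085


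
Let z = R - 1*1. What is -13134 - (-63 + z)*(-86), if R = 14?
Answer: -17434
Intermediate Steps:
z = 13 (z = 14 - 1*1 = 14 - 1 = 13)
-13134 - (-63 + z)*(-86) = -13134 - (-63 + 13)*(-86) = -13134 - (-50)*(-86) = -13134 - 1*4300 = -13134 - 4300 = -17434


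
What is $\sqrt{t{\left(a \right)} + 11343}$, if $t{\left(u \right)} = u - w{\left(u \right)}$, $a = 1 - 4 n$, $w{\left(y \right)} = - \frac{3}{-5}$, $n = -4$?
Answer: $\frac{\sqrt{283985}}{5} \approx 106.58$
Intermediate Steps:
$w{\left(y \right)} = \frac{3}{5}$ ($w{\left(y \right)} = \left(-3\right) \left(- \frac{1}{5}\right) = \frac{3}{5}$)
$a = 17$ ($a = 1 - -16 = 1 + 16 = 17$)
$t{\left(u \right)} = - \frac{3}{5} + u$ ($t{\left(u \right)} = u - \frac{3}{5} = - \frac{3}{5} + u$)
$\sqrt{t{\left(a \right)} + 11343} = \sqrt{\left(- \frac{3}{5} + 17\right) + 11343} = \sqrt{\frac{82}{5} + 11343} = \sqrt{\frac{56797}{5}} = \frac{\sqrt{283985}}{5}$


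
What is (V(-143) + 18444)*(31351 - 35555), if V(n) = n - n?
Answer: -77538576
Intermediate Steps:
V(n) = 0
(V(-143) + 18444)*(31351 - 35555) = (0 + 18444)*(31351 - 35555) = 18444*(-4204) = -77538576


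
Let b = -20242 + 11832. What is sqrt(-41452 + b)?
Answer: I*sqrt(49862) ≈ 223.3*I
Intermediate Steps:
b = -8410
sqrt(-41452 + b) = sqrt(-41452 - 8410) = sqrt(-49862) = I*sqrt(49862)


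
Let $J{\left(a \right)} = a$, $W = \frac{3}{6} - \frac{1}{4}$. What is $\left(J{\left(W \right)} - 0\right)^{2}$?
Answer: $\frac{1}{16} \approx 0.0625$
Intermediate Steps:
$W = \frac{1}{4}$ ($W = 3 \cdot \frac{1}{6} - \frac{1}{4} = \frac{1}{2} - \frac{1}{4} = \frac{1}{4} \approx 0.25$)
$\left(J{\left(W \right)} - 0\right)^{2} = \left(\frac{1}{4} - 0\right)^{2} = \left(\frac{1}{4} + 0\right)^{2} = \left(\frac{1}{4}\right)^{2} = \frac{1}{16}$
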